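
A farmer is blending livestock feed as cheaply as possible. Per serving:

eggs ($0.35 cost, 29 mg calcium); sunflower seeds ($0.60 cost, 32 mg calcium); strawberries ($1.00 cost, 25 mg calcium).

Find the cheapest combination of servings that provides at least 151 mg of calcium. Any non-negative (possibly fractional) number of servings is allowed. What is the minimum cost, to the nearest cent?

Cost per mg of calcium: eggs $0.0121, sunflower seeds $0.0187, strawberries $0.0400.
With no serving limits, use only eggs: 151 mg / 29 mg = 5.207 servings × $0.35 = $1.82.

$1.82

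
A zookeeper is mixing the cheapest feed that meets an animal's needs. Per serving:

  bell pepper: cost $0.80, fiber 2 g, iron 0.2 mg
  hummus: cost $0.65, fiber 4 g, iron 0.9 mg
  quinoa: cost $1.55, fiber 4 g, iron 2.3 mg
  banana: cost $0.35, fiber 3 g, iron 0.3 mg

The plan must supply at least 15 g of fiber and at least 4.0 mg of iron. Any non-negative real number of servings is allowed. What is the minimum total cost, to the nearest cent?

An LP optimum is at a vertex; with two nutrient constraints at most two foods are used. Check each candidate.
bell pepper only: max(15/2, 4.0/0.2) = 20 servings → $16.00.
hummus only: max(15/4, 4.0/0.9) = 4.444 servings → $2.89.
quinoa only: max(15/4, 4.0/2.3) = 3.75 servings → $5.81.
banana only: max(15/3, 4.0/0.3) = 13.33 servings → $4.67.
bell pepper + hummus: intersection lies outside the first quadrant.
bell pepper + quinoa with both tight: 4.868 servings and 1.316 servings → $5.93.
bell pepper + banana (both tight): parallel constraints — no distinct corner.
hummus + quinoa with both tight: 3.304 servings and 0.4464 servings → $2.84.
hummus + banana with both targets exact would need a negative amount; discard.
quinoa + banana with both tight: 1.316 servings and 3.246 servings → $3.18.
So the least-cost plan costs $2.84.

$2.84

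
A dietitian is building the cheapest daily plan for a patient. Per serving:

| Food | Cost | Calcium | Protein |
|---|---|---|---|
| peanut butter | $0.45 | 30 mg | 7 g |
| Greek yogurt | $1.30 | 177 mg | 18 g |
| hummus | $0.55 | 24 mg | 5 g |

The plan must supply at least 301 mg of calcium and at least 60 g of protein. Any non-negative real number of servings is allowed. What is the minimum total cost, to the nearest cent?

peanut butter only: max(301/30, 60/7) = 10.03 servings → $4.51.
Greek yogurt only: max(301/177, 60/18) = 3.333 servings → $4.33.
hummus only: max(301/24, 60/5) = 12.54 servings → $6.90.
peanut butter + Greek yogurt with both tight: 7.442 servings and 0.4392 servings → $3.92.
peanut butter + hummus: intersection lies outside the first quadrant.
Greek yogurt + hummus with both tight: 0.1435 servings and 11.48 servings → $6.50.
So the least-cost plan costs $3.92.

$3.92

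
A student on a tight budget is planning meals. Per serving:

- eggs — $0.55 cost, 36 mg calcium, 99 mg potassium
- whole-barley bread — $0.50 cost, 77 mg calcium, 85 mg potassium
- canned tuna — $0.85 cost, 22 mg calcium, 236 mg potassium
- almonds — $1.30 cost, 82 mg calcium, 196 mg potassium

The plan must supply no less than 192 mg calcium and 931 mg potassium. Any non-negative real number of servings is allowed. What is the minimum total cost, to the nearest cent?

$3.65

For a min-cost LP with two ≥-constraints, a basic feasible solution has at most two positive variables.
eggs only: max(192/36, 931/99) = 9.404 servings → $5.17.
whole-barley bread only: max(192/77, 931/85) = 10.95 servings → $5.48.
canned tuna only: max(192/22, 931/236) = 8.727 servings → $7.42.
almonds only: max(192/82, 931/196) = 4.75 servings → $6.17.
eggs + whole-barley bread with both targets exact would need a negative amount; discard.
eggs + canned tuna with both tight: 3.93 servings and 2.296 servings → $4.11.
eggs + almonds: the both-tight solution has a negative serving — not a feasible corner.
whole-barley bread + canned tuna with both tight: 1.523 servings and 3.396 servings → $3.65.
whole-barley bread + almonds: the both-tight solution has a negative serving — not a feasible corner.
canned tuna + almonds with both tight: 2.574 servings and 1.651 servings → $4.33.
So the least-cost plan costs $3.65.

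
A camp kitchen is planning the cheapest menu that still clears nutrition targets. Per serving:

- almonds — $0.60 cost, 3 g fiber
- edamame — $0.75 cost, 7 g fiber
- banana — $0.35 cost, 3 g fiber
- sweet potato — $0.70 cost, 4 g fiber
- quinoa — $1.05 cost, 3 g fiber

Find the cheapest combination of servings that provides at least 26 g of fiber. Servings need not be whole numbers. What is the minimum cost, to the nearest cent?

Cost per g of fiber: edamame $0.1071, banana $0.1167, sweet potato $0.1750, almonds $0.2000, quinoa $0.3500.
With no serving limits, use only edamame: 26 g / 7 g = 3.714 servings × $0.75 = $2.79.

$2.79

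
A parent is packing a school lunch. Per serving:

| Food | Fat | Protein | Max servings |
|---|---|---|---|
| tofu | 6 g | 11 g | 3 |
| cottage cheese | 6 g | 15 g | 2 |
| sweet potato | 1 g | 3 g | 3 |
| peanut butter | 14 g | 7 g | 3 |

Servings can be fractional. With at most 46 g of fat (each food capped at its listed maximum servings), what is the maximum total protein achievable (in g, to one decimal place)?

78.5 g

Protein per g fat: sweet potato 3, cottage cheese 2.5, tofu 1.833, peanut butter 0.5.
Take 3 servings of sweet potato: uses 3 g fat, +9.0 g protein (running total 9.0 g).
Take 2 servings of cottage cheese: uses 12 g fat, +30.0 g protein (running total 39.0 g).
Take 3 servings of tofu: uses 18 g fat, +33.0 g protein (running total 72.0 g).
Take 0.9286 servings of peanut butter: uses 13 g fat, +6.5 g protein (running total 78.5 g).
Greedy by best ratio exhausts the fat allowance optimally: 78.5 g.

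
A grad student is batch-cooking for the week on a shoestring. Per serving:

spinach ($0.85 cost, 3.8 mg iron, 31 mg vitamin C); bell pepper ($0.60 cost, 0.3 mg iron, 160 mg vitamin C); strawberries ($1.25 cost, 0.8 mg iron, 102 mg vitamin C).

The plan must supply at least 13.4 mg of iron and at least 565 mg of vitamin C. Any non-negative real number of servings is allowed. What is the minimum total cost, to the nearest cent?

A basic optimal solution has at most two foods positive. Try each food alone and each pair with both targets met exactly.
spinach only: max(13.4/3.8, 565/31) = 18.23 servings → $15.49.
bell pepper only: max(13.4/0.3, 565/160) = 44.67 servings → $26.80.
strawberries only: max(13.4/0.8, 565/102) = 16.75 servings → $20.94.
spinach + bell pepper with both tight: 3.298 servings and 2.892 servings → $4.54.
spinach + strawberries with both tight: 2.521 servings and 4.773 servings → $8.11.
bell pepper + strawberries: intersection lies outside the first quadrant.
So the least-cost plan costs $4.54.

$4.54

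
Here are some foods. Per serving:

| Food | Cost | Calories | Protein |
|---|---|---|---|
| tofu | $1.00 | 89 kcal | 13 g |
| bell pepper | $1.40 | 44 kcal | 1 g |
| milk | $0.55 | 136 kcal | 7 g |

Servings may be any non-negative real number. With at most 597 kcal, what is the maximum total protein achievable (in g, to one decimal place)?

87.2 g

Protein per kcal: tofu 0.1461, milk 0.05147, bell pepper 0.02273.
With no serving limits, spend the whole calories allowance on tofu: 597 kcal / 89 kcal × 13 g = 87.2 g.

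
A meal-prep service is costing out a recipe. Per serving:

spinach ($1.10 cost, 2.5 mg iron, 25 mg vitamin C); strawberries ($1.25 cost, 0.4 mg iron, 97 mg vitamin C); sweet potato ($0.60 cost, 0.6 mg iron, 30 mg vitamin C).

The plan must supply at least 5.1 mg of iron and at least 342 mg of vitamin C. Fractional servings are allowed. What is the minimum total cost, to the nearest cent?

The cheapest plan sits at a corner of the feasible region — with two constraints it uses at most two foods.
spinach only: max(5.1/2.5, 342/25) = 13.68 servings → $15.05.
strawberries only: max(5.1/0.4, 342/97) = 12.75 servings → $15.94.
sweet potato only: max(5.1/0.6, 342/30) = 11.4 servings → $6.84.
spinach + strawberries with both tight: 1.539 servings and 3.129 servings → $5.60.
spinach + sweet potato: the both-tight solution has a negative serving — not a feasible corner.
strawberries + sweet potato with both tight: 1.13 servings and 7.747 servings → $6.06.
So the least-cost plan costs $5.60.

$5.60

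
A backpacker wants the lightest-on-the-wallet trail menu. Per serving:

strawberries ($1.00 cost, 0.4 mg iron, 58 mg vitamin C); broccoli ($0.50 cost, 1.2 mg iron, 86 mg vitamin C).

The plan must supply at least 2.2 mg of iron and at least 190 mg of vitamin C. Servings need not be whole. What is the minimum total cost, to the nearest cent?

This is a tiny linear program; its minimum lies at a vertex of the feasible set. List the vertices and price them.
strawberries only: max(2.2/0.4, 190/58) = 5.5 servings → $5.50.
broccoli only: max(2.2/1.2, 190/86) = 2.209 servings → $1.10.
strawberries + broccoli with both tight: 1.102 servings and 1.466 servings → $1.84.
Cheapest feasible corner: $1.10.

$1.10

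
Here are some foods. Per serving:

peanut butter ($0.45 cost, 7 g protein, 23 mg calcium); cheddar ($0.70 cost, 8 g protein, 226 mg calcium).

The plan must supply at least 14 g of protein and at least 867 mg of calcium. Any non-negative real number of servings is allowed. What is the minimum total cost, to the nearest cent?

This is a tiny linear program; its minimum lies at a vertex of the feasible set. List the vertices and price them.
peanut butter only: max(14/7, 867/23) = 37.7 servings → $16.96.
cheddar only: max(14/8, 867/226) = 3.836 servings → $2.69.
peanut butter + cheddar: intersection lies outside the first quadrant.
Cheapest feasible corner: $2.69.

$2.69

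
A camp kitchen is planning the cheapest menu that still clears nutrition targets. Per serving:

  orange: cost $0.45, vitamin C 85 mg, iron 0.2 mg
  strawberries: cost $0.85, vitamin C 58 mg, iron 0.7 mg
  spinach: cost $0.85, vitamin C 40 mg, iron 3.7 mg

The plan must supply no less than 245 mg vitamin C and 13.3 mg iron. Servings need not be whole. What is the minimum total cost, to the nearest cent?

Check every corner: each single food scaled to meet both minima, and each pair solved so both constraints bind.
orange only: max(245/85, 13.3/0.2) = 66.5 servings → $29.93.
strawberries only: max(245/58, 13.3/0.7) = 19 servings → $16.15.
spinach only: max(245/40, 13.3/3.7) = 6.125 servings → $5.21.
orange + strawberries: intersection lies outside the first quadrant.
orange + spinach with both tight: 1.222 servings and 3.529 servings → $3.55.
strawberries + spinach with both tight: 2.007 servings and 3.215 servings → $4.44.
So the least-cost plan costs $3.55.

$3.55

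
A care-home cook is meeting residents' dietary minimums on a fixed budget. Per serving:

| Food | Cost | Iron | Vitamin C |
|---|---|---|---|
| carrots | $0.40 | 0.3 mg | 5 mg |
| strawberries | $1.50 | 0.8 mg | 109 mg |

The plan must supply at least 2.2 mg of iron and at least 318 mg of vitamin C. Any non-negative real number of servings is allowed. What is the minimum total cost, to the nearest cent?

$4.38

An LP optimum is at a vertex; with two nutrient constraints at most two foods are used. Check each candidate.
carrots only: max(2.2/0.3, 318/5) = 63.6 servings → $25.44.
strawberries only: max(2.2/0.8, 318/109) = 2.917 servings → $4.38.
carrots + strawberries: the both-tight solution has a negative serving — not a feasible corner.
The minimum over all feasible corners is $4.38.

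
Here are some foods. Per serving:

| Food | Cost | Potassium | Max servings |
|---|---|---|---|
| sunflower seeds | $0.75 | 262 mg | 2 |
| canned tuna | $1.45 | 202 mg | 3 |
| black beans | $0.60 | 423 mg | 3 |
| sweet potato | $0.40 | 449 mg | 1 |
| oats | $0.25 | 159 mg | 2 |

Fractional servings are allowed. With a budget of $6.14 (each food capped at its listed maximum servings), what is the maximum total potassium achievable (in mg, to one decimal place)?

Potassium per dollar: sweet potato 1122, black beans 705, oats 636, sunflower seeds 349.3, canned tuna 139.3.
Take 1 serving of sweet potato: spends $0.40, +449.0 mg potassium (running total 449.0 mg).
Take 3 servings of black beans: spends $1.80, +1269.0 mg potassium (running total 1718.0 mg).
Take 2 servings of oats: spends $0.50, +318.0 mg potassium (running total 2036.0 mg).
Take 2 servings of sunflower seeds: spends $1.50, +524.0 mg potassium (running total 2560.0 mg).
Take 1.338 servings of canned tuna: spends $1.94, +270.3 mg potassium (running total 2830.3 mg).
Filling greedily by potassium-per-dollar is optimal for one linear limit, giving 2830.3 mg.

2830.3 mg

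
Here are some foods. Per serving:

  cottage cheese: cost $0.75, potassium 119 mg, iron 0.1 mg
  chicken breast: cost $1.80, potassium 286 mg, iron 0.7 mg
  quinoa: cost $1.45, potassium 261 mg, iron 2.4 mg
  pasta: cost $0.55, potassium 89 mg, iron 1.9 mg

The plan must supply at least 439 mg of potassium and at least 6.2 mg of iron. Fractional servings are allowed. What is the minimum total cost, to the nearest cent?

$2.55

cottage cheese only: max(439/119, 6.2/0.1) = 62 servings → $46.50.
chicken breast only: max(439/286, 6.2/0.7) = 8.857 servings → $15.94.
quinoa only: max(439/261, 6.2/2.4) = 2.583 servings → $3.75.
pasta only: max(439/89, 6.2/1.9) = 4.933 servings → $2.71.
cottage cheese + chicken breast: intersection lies outside the first quadrant.
cottage cheese + quinoa: the both-tight solution has a negative serving — not a feasible corner.
cottage cheese + pasta with both tight: 1.3 servings and 3.195 servings → $2.73.
chicken breast + quinoa: intersection lies outside the first quadrant.
chicken breast + pasta with both tight: 0.5868 servings and 3.047 servings → $2.73.
quinoa + pasta with both tight: 1 serving and 2 servings → $2.55.
The minimum over all feasible corners is $2.55.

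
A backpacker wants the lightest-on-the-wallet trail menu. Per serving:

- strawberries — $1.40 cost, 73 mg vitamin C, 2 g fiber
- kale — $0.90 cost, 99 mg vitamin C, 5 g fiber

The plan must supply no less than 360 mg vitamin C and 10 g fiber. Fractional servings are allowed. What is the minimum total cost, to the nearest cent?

The cheapest plan sits at a corner of the feasible region — with two constraints it uses at most two foods.
strawberries only: max(360/73, 10/2) = 5 servings → $7.00.
kale only: max(360/99, 10/5) = 3.636 servings → $3.27.
strawberries + kale with both tight: 4.85 servings and 0.05988 servings → $6.84.
So the least-cost plan costs $3.27.

$3.27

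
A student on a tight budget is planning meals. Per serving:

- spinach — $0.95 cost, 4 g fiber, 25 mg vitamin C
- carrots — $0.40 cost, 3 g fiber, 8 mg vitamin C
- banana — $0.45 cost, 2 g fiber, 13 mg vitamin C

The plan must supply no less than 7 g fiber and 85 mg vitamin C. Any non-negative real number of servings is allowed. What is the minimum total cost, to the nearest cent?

For a min-cost LP with two ≥-constraints, a basic feasible solution has at most two positive variables.
spinach only: max(7/4, 85/25) = 3.4 servings → $3.23.
carrots only: max(7/3, 85/8) = 10.62 servings → $4.25.
banana only: max(7/2, 85/13) = 6.538 servings → $2.94.
spinach + carrots: the both-tight solution has a negative serving — not a feasible corner.
spinach + banana with both targets exact would need a negative amount; discard.
carrots + banana with both targets exact would need a negative amount; discard.
So the least-cost plan costs $2.94.

$2.94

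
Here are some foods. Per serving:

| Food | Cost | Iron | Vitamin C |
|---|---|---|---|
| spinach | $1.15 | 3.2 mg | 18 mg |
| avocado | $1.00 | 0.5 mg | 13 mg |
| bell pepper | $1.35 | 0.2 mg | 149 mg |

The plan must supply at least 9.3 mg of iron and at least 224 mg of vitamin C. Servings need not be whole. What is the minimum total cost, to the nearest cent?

$4.83

At the optimum either one food covers both requirements or two foods hit both targets exactly; no other combination can be cheaper.
spinach only: max(9.3/3.2, 224/18) = 12.44 servings → $14.31.
avocado only: max(9.3/0.5, 224/13) = 18.6 servings → $18.60.
bell pepper only: max(9.3/0.2, 224/149) = 46.5 servings → $62.77.
spinach + avocado with both tight: 0.273 servings and 16.85 servings → $17.17.
spinach + bell pepper with both tight: 2.834 servings and 1.161 servings → $4.83.
avocado + bell pepper: the both-tight solution has a negative serving — not a feasible corner.
So the least-cost plan costs $4.83.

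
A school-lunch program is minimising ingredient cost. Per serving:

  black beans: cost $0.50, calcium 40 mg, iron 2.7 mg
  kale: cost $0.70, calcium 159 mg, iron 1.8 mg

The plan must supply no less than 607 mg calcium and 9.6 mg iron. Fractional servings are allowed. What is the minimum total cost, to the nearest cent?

Compare the cost at each extreme point of the feasible region.
black beans only: max(607/40, 9.6/2.7) = 15.18 servings → $7.59.
kale only: max(607/159, 9.6/1.8) = 5.333 servings → $3.73.
black beans + kale with both tight: 1.214 servings and 3.512 servings → $3.07.
The minimum over all feasible corners is $3.07.

$3.07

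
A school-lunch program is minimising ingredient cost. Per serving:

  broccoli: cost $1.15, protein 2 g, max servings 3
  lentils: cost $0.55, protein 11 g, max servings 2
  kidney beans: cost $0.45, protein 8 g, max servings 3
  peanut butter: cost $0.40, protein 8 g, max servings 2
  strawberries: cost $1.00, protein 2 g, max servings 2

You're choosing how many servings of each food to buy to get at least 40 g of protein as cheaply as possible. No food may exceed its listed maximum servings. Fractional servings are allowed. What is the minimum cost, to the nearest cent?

Cost per g of protein: lentils $0.0500, peanut butter $0.0500, kidney beans $0.0563, strawberries $0.5000, broccoli $0.5750.
Take 2 servings of lentils: +22.0 g protein for $1.10 (total $1.10, still need 18.0 g).
Take 2 servings of peanut butter: +16.0 g protein for $0.80 (total $1.90, still need 2.0 g).
Take 0.25 servings of kidney beans: +2.0 g protein for $0.11 (total $2.01, still need 0.0 g).
Greedy by cheapest-per-g is optimal for a single linear constraint, so the minimum cost is $2.01.

$2.01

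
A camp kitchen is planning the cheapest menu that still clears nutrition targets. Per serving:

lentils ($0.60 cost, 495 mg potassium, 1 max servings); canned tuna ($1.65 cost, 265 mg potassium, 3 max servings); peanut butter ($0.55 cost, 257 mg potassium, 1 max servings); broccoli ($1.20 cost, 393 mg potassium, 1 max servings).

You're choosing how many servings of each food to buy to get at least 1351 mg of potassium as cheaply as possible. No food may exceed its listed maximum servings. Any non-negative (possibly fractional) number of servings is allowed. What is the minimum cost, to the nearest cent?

$3.63

Cost per mg of potassium: lentils $0.0012, peanut butter $0.0021, broccoli $0.0031, canned tuna $0.0062.
Take 1 serving of lentils: +495.0 mg potassium for $0.60 (total $0.60, still need 856.0 mg).
Take 1 serving of peanut butter: +257.0 mg potassium for $0.55 (total $1.15, still need 599.0 mg).
Take 1 serving of broccoli: +393.0 mg potassium for $1.20 (total $2.35, still need 206.0 mg).
Take 0.7774 servings of canned tuna: +206.0 mg potassium for $1.28 (total $3.63, still need 0.0 mg).
Filling from the cheapest source first is optimal under one linear minimum: $3.63.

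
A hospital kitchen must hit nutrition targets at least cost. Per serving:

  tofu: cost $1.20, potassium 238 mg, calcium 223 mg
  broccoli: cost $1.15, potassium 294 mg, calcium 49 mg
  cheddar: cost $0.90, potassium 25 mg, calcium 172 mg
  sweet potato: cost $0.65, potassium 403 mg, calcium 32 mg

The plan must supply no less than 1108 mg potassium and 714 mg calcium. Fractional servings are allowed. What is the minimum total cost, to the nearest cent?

$4.29

tofu only: max(1108/238, 714/223) = 4.655 servings → $5.59.
broccoli only: max(1108/294, 714/49) = 14.57 servings → $16.76.
cheddar only: max(1108/25, 714/172) = 44.32 servings → $39.89.
sweet potato only: max(1108/403, 714/32) = 22.31 servings → $14.50.
tofu + broccoli with both tight: 2.887 servings and 1.431 servings → $5.11.
tofu + cheddar with both targets exact would need a negative amount; discard.
tofu + sweet potato with both tight: 3.067 servings and 0.938 servings → $4.29.
broccoli + cheddar with both tight: 3.501 servings and 3.154 servings → $6.86.
broccoli + sweet potato with both targets exact would need a negative amount; discard.
cheddar + sweet potato with both tight: 3.682 servings and 2.521 servings → $4.95.
Cheapest feasible corner: $4.29.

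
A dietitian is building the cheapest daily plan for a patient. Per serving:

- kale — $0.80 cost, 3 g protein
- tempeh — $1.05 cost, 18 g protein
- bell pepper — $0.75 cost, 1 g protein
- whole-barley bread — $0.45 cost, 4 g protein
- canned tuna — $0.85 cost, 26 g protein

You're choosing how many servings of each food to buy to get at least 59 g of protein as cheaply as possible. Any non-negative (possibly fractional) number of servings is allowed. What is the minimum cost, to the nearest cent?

$1.93

Cost per g of protein: canned tuna $0.0327, tempeh $0.0583, whole-barley bread $0.1125, kale $0.2667, bell pepper $0.7500.
With no serving limits, use only canned tuna: 59 g / 26 g = 2.269 servings × $0.85 = $1.93.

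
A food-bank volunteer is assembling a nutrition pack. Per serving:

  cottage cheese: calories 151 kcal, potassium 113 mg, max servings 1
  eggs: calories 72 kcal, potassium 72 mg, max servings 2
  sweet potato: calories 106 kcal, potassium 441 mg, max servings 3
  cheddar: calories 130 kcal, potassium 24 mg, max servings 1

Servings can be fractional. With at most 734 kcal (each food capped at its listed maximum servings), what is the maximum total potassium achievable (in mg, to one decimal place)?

1602.3 mg

Potassium per kcal: sweet potato 4.16, eggs 1, cottage cheese 0.7483, cheddar 0.1846.
Take 3 servings of sweet potato: uses 318 kcal, +1323.0 mg potassium (running total 1323.0 mg).
Take 2 servings of eggs: uses 144 kcal, +144.0 mg potassium (running total 1467.0 mg).
Take 1 serving of cottage cheese: uses 151 kcal, +113.0 mg potassium (running total 1580.0 mg).
Take 0.9308 servings of cheddar: uses 121 kcal, +22.3 mg potassium (running total 1602.3 mg).
Greedy by best ratio exhausts the calories allowance optimally: 1602.3 mg.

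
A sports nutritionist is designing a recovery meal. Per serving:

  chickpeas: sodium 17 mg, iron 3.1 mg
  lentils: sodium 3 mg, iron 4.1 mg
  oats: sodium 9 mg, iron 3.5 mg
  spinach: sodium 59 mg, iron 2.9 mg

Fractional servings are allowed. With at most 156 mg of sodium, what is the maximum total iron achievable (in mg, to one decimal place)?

Iron per mg sodium: lentils 1.367, oats 0.3889, chickpeas 0.1824, spinach 0.04915.
With no serving limits, spend the whole sodium allowance on lentils: 156 mg / 3 mg × 4.1 mg = 213.2 mg.

213.2 mg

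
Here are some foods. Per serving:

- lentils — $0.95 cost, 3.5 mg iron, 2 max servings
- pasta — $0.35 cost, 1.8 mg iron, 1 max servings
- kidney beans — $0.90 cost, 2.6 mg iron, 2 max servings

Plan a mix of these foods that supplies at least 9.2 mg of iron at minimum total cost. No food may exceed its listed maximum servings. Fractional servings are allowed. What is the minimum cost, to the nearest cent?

Cost per mg of iron: pasta $0.1944, lentils $0.2714, kidney beans $0.3462.
Take 1 serving of pasta: +1.8 mg iron for $0.35 (total $0.35, still need 7.4 mg).
Take 2 servings of lentils: +7.0 mg iron for $1.90 (total $2.25, still need 0.4 mg).
Take 0.1538 servings of kidney beans: +0.4 mg iron for $0.14 (total $2.39, still need 0.0 mg).
Filling from the cheapest source first is optimal under one linear minimum: $2.39.

$2.39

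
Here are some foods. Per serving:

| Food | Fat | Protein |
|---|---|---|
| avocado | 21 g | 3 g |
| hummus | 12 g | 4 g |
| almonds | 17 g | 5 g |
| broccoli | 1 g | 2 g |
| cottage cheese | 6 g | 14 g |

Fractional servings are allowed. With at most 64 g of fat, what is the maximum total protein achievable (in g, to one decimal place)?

149.3 g

Protein per g fat: cottage cheese 2.333, broccoli 2, hummus 0.3333, almonds 0.2941, avocado 0.1429.
With no serving limits, spend the whole fat allowance on cottage cheese: 64 g / 6 g × 14 g = 149.3 g.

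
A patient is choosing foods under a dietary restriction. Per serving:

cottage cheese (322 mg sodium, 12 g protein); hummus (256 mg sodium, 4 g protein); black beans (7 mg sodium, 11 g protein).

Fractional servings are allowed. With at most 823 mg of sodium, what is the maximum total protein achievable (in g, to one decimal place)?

1293.3 g

Protein per mg sodium: black beans 1.571, cottage cheese 0.03727, hummus 0.01562.
With no serving limits, spend the whole sodium allowance on black beans: 823 mg / 7 mg × 11 g = 1293.3 g.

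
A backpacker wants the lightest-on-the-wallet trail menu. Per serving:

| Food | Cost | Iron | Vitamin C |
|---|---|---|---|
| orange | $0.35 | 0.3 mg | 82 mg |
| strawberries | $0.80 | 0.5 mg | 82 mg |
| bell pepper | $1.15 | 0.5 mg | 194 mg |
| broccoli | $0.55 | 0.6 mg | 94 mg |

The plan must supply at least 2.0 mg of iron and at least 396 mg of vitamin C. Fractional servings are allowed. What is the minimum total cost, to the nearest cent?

$2.01

Compare the cost at each extreme point of the feasible region.
orange only: max(2.0/0.3, 396/82) = 6.667 servings → $2.33.
strawberries only: max(2.0/0.5, 396/82) = 4.829 servings → $3.86.
bell pepper only: max(2.0/0.5, 396/194) = 4 servings → $4.60.
broccoli only: max(2.0/0.6, 396/94) = 4.213 servings → $2.32.
orange + strawberries with both tight: 2.073 servings and 2.756 servings → $2.93.
orange + bell pepper: intersection lies outside the first quadrant.
orange + broccoli with both tight: 2.362 servings and 2.152 servings → $2.01.
strawberries + bell pepper with both tight: 3.393 servings and 0.6071 servings → $3.41.
strawberries + broccoli: the both-tight solution has a negative serving — not a feasible corner.
bell pepper + broccoli with both tight: 0.7147 servings and 2.738 servings → $2.33.
The minimum over all feasible corners is $2.01.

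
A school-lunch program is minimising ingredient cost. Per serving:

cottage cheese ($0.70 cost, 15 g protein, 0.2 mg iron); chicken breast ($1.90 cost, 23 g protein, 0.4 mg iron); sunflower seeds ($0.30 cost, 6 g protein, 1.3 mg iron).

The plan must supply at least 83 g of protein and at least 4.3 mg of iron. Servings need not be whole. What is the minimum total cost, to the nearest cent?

$3.93

For a min-cost LP with two ≥-constraints, a basic feasible solution has at most two positive variables.
cottage cheese only: max(83/15, 4.3/0.2) = 21.5 servings → $15.05.
chicken breast only: max(83/23, 4.3/0.4) = 10.75 servings → $20.43.
sunflower seeds only: max(83/6, 4.3/1.3) = 13.83 servings → $4.15.
cottage cheese + chicken breast with both targets exact would need a negative amount; discard.
cottage cheese + sunflower seeds with both tight: 4.486 servings and 2.617 servings → $3.93.
chicken breast + sunflower seeds with both tight: 2.985 servings and 2.389 servings → $6.39.
Cheapest feasible corner: $3.93.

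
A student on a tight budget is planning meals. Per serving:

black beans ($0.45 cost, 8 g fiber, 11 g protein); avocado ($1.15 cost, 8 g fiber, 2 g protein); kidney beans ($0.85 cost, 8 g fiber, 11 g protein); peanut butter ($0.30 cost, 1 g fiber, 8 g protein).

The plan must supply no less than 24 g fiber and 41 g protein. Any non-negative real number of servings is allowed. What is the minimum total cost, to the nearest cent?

$1.64

An LP optimum is at a vertex; with two nutrient constraints at most two foods are used. Check each candidate.
black beans only: max(24/8, 41/11) = 3.727 servings → $1.68.
avocado only: max(24/8, 41/2) = 20.5 servings → $23.57.
kidney beans only: max(24/8, 41/11) = 3.727 servings → $3.17.
peanut butter only: max(24/1, 41/8) = 24 servings → $7.20.
black beans + avocado: the both-tight solution has a negative serving — not a feasible corner.
black beans + kidney beans (both tight): parallel constraints — no distinct corner.
black beans + peanut butter with both tight: 2.849 servings and 1.208 servings → $1.64.
avocado + kidney beans with both targets exact would need a negative amount; discard.
avocado + peanut butter with both tight: 2.435 servings and 4.516 servings → $4.16.
kidney beans + peanut butter with both tight: 2.849 servings and 1.208 servings → $2.78.
So the least-cost plan costs $1.64.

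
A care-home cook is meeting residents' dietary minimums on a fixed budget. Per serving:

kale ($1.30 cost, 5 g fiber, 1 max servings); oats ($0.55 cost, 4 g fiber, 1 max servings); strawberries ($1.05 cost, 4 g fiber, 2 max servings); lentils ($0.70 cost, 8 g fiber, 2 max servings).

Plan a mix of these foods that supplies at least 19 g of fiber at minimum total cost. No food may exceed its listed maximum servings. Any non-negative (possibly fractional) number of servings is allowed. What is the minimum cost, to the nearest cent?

Cost per g of fiber: lentils $0.0875, oats $0.1375, kale $0.2600, strawberries $0.2625.
Take 2 servings of lentils: +16.0 g fiber for $1.40 (total $1.40, still need 3.0 g).
Take 0.75 servings of oats: +3.0 g fiber for $0.41 (total $1.81, still need 0.0 g).
Filling from the cheapest source first is optimal under one linear minimum: $1.81.

$1.81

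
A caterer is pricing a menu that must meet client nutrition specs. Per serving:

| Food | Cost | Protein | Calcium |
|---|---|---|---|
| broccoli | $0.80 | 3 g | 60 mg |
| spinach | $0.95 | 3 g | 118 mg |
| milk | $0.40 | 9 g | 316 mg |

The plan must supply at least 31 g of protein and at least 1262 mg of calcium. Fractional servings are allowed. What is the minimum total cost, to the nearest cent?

This is a tiny linear program; its minimum lies at a vertex of the feasible set. List the vertices and price them.
broccoli only: max(31/3, 1262/60) = 21.03 servings → $16.83.
spinach only: max(31/3, 1262/118) = 10.69 servings → $10.16.
milk only: max(31/9, 1262/316) = 3.994 servings → $1.60.
broccoli + spinach: the both-tight solution has a negative serving — not a feasible corner.
broccoli + milk with both targets exact would need a negative amount; discard.
spinach + milk: intersection lies outside the first quadrant.
So the least-cost plan costs $1.60.

$1.60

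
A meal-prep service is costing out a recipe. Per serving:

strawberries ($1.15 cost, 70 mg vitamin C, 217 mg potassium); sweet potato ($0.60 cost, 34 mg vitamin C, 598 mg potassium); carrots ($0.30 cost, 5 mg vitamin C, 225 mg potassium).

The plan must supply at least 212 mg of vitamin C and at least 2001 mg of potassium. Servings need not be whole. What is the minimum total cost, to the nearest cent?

A basic optimal solution has at most two foods positive. Try each food alone and each pair with both targets met exactly.
strawberries only: max(212/70, 2001/217) = 9.221 servings → $10.60.
sweet potato only: max(212/34, 2001/598) = 6.235 servings → $3.74.
carrots only: max(212/5, 2001/225) = 42.4 servings → $12.72.
strawberries + sweet potato with both tight: 1.704 servings and 2.728 servings → $3.60.
strawberries + carrots with both tight: 2.57 servings and 6.414 servings → $4.88.
sweet potato + carrots: the both-tight solution has a negative serving — not a feasible corner.
The minimum over all feasible corners is $3.60.

$3.60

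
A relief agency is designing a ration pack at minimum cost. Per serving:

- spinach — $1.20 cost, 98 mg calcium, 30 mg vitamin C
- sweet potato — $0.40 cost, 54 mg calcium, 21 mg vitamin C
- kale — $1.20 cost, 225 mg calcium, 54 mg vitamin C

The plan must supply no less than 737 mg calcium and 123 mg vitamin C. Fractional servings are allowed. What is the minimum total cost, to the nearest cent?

spinach only: max(737/98, 123/30) = 7.52 servings → $9.02.
sweet potato only: max(737/54, 123/21) = 13.65 servings → $5.46.
kale only: max(737/225, 123/54) = 3.276 servings → $3.93.
spinach + sweet potato with both targets exact would need a negative amount; discard.
spinach + kale: intersection lies outside the first quadrant.
sweet potato + kale: the both-tight solution has a negative serving — not a feasible corner.
The minimum over all feasible corners is $3.93.

$3.93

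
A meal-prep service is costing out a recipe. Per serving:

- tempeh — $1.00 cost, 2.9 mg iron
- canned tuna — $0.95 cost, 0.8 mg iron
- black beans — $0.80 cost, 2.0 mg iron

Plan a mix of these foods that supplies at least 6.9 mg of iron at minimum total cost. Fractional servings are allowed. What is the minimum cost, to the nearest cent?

$2.38

Cost per mg of iron: tempeh $0.3448, black beans $0.4000, canned tuna $1.1875.
With no serving limits, use only tempeh: 6.9 mg / 2.9 mg = 2.379 servings × $1.00 = $2.38.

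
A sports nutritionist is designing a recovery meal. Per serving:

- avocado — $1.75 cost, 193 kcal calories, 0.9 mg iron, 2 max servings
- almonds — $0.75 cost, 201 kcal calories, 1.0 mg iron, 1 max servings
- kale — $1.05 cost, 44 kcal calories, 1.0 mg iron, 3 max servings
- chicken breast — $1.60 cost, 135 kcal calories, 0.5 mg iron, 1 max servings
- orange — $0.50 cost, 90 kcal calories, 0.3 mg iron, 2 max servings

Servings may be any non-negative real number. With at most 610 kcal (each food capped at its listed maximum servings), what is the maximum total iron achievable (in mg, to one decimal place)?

Iron per kcal: kale 0.02273, almonds 0.004975, avocado 0.004663, chicken breast 0.003704, orange 0.003333.
Take 3 servings of kale: uses 132 kcal, +3.0 mg iron (running total 3.0 mg).
Take 1 serving of almonds: uses 201 kcal, +1.0 mg iron (running total 4.0 mg).
Take 1.435 servings of avocado: uses 277 kcal, +1.3 mg iron (running total 5.3 mg).
Filling greedily by iron-per-kcal is optimal for one linear limit, giving 5.3 mg.

5.3 mg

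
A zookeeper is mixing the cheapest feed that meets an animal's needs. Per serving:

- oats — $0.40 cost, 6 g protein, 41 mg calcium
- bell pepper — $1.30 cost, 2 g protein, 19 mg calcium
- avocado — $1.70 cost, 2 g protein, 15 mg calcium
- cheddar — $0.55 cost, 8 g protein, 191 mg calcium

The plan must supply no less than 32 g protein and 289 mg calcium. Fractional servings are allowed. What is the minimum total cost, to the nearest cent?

$2.14

The cheapest plan sits at a corner of the feasible region — with two constraints it uses at most two foods.
oats only: max(32/6, 289/41) = 7.049 servings → $2.82.
bell pepper only: max(32/2, 289/19) = 16 servings → $20.80.
avocado only: max(32/2, 289/15) = 19.27 servings → $32.75.
cheddar only: max(32/8, 289/191) = 4 servings → $2.20.
oats + bell pepper with both tight: 0.9375 servings and 13.19 servings → $17.52.
oats + avocado: the both-tight solution has a negative serving — not a feasible corner.
oats + cheddar with both tight: 4.645 servings and 0.5159 servings → $2.14.
bell pepper + avocado with both tight: 12.25 servings and 3.75 servings → $22.30.
bell pepper + cheddar: the both-tight solution has a negative serving — not a feasible corner.
avocado + cheddar with both tight: 14.5 servings and 0.374 servings → $24.86.
Cheapest feasible corner: $2.14.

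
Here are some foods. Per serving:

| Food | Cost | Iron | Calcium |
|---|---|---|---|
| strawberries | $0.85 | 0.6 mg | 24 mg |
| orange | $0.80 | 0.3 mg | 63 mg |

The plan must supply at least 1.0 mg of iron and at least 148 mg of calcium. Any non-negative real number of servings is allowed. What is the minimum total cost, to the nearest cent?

$2.21

strawberries only: max(1.0/0.6, 148/24) = 6.167 servings → $5.24.
orange only: max(1.0/0.3, 148/63) = 3.333 servings → $2.67.
strawberries + orange with both tight: 0.6078 servings and 2.118 servings → $2.21.
So the least-cost plan costs $2.21.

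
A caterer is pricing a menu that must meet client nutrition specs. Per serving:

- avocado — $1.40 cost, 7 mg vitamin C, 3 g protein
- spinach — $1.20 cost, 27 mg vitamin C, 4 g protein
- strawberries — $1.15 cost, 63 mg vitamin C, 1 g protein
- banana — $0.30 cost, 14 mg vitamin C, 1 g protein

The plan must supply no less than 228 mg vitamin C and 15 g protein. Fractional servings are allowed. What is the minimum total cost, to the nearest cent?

At the optimum either one food covers both requirements or two foods hit both targets exactly; no other combination can be cheaper.
avocado only: max(228/7, 15/3) = 32.57 servings → $45.60.
spinach only: max(228/27, 15/4) = 8.444 servings → $10.13.
strawberries only: max(228/63, 15/1) = 15 servings → $17.25.
banana only: max(228/14, 15/1) = 16.29 servings → $4.89.
avocado + spinach with both targets exact would need a negative amount; discard.
avocado + strawberries with both tight: 3.94 servings and 3.181 servings → $9.17.
avocado + banana: the both-tight solution has a negative serving — not a feasible corner.
spinach + strawberries with both tight: 3.187 servings and 2.253 servings → $6.42.
spinach + banana: intersection lies outside the first quadrant.
strawberries + banana with both tight: 0.3673 servings and 14.63 servings → $4.81.
The minimum over all feasible corners is $4.81.

$4.81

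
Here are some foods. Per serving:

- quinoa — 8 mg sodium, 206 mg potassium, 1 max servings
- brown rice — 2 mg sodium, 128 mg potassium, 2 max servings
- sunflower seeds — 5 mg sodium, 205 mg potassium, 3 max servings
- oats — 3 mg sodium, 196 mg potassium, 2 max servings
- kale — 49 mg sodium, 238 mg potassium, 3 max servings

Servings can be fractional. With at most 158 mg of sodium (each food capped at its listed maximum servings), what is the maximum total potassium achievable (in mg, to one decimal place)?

2076.1 mg

Potassium per mg sodium: oats 65.33, brown rice 64, sunflower seeds 41, quinoa 25.75, kale 4.857.
Take 2 servings of oats: uses 6 mg sodium, +392.0 mg potassium (running total 392.0 mg).
Take 2 servings of brown rice: uses 4 mg sodium, +256.0 mg potassium (running total 648.0 mg).
Take 3 servings of sunflower seeds: uses 15 mg sodium, +615.0 mg potassium (running total 1263.0 mg).
Take 1 serving of quinoa: uses 8 mg sodium, +206.0 mg potassium (running total 1469.0 mg).
Take 2.551 servings of kale: uses 125 mg sodium, +607.1 mg potassium (running total 2076.1 mg).
Filling greedily by potassium-per-mg sodium is optimal for one linear limit, giving 2076.1 mg.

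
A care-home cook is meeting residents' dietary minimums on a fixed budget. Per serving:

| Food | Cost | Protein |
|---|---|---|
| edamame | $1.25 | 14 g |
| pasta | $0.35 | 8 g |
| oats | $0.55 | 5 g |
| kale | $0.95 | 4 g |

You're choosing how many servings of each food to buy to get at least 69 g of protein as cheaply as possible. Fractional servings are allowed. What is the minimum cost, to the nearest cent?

$3.02

Cost per g of protein: pasta $0.0437, edamame $0.0893, oats $0.1100, kale $0.2375.
With no serving limits, use only pasta: 69 g / 8 g = 8.625 servings × $0.35 = $3.02.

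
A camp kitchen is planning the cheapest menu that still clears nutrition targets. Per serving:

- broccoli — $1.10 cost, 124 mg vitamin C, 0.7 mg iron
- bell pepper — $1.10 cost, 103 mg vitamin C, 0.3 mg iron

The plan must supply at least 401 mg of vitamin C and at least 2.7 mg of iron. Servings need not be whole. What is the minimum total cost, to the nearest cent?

For a min-cost LP with two ≥-constraints, a basic feasible solution has at most two positive variables.
broccoli only: max(401/124, 2.7/0.7) = 3.857 servings → $4.24.
bell pepper only: max(401/103, 2.7/0.3) = 9 servings → $9.90.
broccoli + bell pepper: intersection lies outside the first quadrant.
Cheapest feasible corner: $4.24.

$4.24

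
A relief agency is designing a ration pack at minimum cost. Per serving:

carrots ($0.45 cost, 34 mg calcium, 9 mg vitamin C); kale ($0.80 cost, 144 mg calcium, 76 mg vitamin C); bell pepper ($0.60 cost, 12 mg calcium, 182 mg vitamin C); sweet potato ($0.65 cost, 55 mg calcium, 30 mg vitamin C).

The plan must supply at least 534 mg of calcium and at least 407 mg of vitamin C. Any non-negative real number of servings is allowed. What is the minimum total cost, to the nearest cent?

Compare the cost at each extreme point of the feasible region.
carrots only: max(534/34, 407/9) = 45.22 servings → $20.35.
kale only: max(534/144, 407/76) = 5.355 servings → $4.28.
bell pepper only: max(534/12, 407/182) = 44.5 servings → $26.70.
sweet potato only: max(534/55, 407/30) = 13.57 servings → $8.82.
carrots + kale with both targets exact would need a negative amount; discard.
carrots + bell pepper with both tight: 15.18 servings and 1.486 servings → $7.72.
carrots + sweet potato: intersection lies outside the first quadrant.
kale + bell pepper with both tight: 3.649 servings and 0.7125 servings → $3.35.
kale + sweet potato: intersection lies outside the first quadrant.
bell pepper + sweet potato with both tight: 0.6596 servings and 9.565 servings → $6.61.
Cheapest feasible corner: $3.35.

$3.35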